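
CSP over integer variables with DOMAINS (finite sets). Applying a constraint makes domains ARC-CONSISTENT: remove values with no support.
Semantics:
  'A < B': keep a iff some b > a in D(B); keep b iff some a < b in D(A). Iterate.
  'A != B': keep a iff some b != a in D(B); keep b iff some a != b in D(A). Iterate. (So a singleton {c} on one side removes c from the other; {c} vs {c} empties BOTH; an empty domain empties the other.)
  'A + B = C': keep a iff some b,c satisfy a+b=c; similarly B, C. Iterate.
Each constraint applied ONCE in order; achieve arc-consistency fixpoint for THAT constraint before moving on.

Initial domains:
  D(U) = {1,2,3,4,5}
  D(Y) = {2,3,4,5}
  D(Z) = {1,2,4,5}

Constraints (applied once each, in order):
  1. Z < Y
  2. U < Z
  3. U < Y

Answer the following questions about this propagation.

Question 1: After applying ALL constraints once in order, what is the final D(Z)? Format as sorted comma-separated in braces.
Answer: {2,4}

Derivation:
Constraint 1 (Z < Y) on D(Z)={1,2,4,5} D(Y)={2,3,4,5}: Z {1,2,4,5}->{1,2,4}
Constraint 2 (U < Z) on D(U)={1,2,3,4,5} D(Z)={1,2,4}: U {1,2,3,4,5}->{1,2,3}; Z {1,2,4}->{2,4}
Constraint 3 (U < Y) on D(U)={1,2,3} D(Y)={2,3,4,5}: no change
So after all 3 constraints: D(Z) = {2,4}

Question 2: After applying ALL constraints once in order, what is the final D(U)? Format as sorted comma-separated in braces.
Answer: {1,2,3}

Derivation:
Constraint 1 (Z < Y) on D(Z)={1,2,4,5} D(Y)={2,3,4,5}: Z {1,2,4,5}->{1,2,4}
Constraint 2 (U < Z) on D(U)={1,2,3,4,5} D(Z)={1,2,4}: U {1,2,3,4,5}->{1,2,3}; Z {1,2,4}->{2,4}
Constraint 3 (U < Y) on D(U)={1,2,3} D(Y)={2,3,4,5}: no change
So after all 3 constraints: D(U) = {1,2,3}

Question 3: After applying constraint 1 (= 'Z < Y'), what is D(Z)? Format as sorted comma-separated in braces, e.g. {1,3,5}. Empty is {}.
Answer: {1,2,4}

Derivation:
Constraint 1 (Z < Y) on D(Z)={1,2,4,5} D(Y)={2,3,4,5}: Z {1,2,4,5}->{1,2,4}
So after constraint 1: D(Z) = {1,2,4}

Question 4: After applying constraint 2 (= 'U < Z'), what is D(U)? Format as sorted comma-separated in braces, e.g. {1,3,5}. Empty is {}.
Answer: {1,2,3}

Derivation:
Constraint 1 (Z < Y) on D(Z)={1,2,4,5} D(Y)={2,3,4,5}: Z {1,2,4,5}->{1,2,4}
Constraint 2 (U < Z) on D(U)={1,2,3,4,5} D(Z)={1,2,4}: U {1,2,3,4,5}->{1,2,3}; Z {1,2,4}->{2,4}
So after constraint 2: D(U) = {1,2,3}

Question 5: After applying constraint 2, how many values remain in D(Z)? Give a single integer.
Constraint 1 (Z < Y) on D(Z)={1,2,4,5} D(Y)={2,3,4,5}: Z {1,2,4,5}->{1,2,4}
Constraint 2 (U < Z) on D(U)={1,2,3,4,5} D(Z)={1,2,4}: U {1,2,3,4,5}->{1,2,3}; Z {1,2,4}->{2,4}
So after constraint 2: D(Z)={2,4}, size = 2

Answer: 2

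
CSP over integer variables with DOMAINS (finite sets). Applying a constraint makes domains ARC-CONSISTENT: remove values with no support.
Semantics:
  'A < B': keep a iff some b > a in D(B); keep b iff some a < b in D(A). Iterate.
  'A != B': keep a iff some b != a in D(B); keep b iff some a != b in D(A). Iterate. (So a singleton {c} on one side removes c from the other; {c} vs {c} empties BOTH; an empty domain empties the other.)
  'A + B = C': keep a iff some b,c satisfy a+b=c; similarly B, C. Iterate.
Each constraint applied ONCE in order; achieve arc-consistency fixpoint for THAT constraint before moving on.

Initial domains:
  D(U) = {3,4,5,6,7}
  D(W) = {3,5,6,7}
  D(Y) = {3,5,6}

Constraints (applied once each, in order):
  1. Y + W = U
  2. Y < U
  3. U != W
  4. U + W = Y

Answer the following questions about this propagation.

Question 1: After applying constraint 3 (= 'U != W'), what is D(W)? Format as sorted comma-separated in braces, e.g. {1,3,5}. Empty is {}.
Answer: {3}

Derivation:
Constraint 1 (Y + W = U) on D(Y)={3,5,6} D(W)={3,5,6,7} D(U)={3,4,5,6,7}: Y {3,5,6}->{3}; W {3,5,6,7}->{3}; U {3,4,5,6,7}->{6}
Constraint 2 (Y < U) on D(Y)={3} D(U)={6}: no change
Constraint 3 (U != W) on D(U)={6} D(W)={3}: no change
So after constraint 3: D(W) = {3}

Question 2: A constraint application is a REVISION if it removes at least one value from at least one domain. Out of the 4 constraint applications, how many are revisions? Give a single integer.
Constraint 1 (Y + W = U) on D(Y)={3,5,6} D(W)={3,5,6,7} D(U)={3,4,5,6,7}: Y {3,5,6}->{3}; W {3,5,6,7}->{3}; U {3,4,5,6,7}->{6} => REVISION
Constraint 2 (Y < U) on D(Y)={3} D(U)={6}: no change => not a revision
Constraint 3 (U != W) on D(U)={6} D(W)={3}: no change => not a revision
Constraint 4 (U + W = Y) on D(U)={6} D(W)={3} D(Y)={3}: U {6}->{}; W {3}->{}; Y {3}->{} => REVISION
Total revisions = 2

Answer: 2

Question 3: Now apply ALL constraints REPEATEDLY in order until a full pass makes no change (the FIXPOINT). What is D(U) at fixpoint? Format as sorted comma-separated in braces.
Answer: {}

Derivation:
pass 0 (initial): D(U)={3,4,5,6,7}
pass 1: U {3,4,5,6,7}->{}; W {3,5,6,7}->{}; Y {3,5,6}->{}
pass 2: no change
Fixpoint after 2 passes: D(U) = {}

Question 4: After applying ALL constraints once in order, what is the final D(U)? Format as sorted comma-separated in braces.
Answer: {}

Derivation:
Constraint 1 (Y + W = U) on D(Y)={3,5,6} D(W)={3,5,6,7} D(U)={3,4,5,6,7}: Y {3,5,6}->{3}; W {3,5,6,7}->{3}; U {3,4,5,6,7}->{6}
Constraint 2 (Y < U) on D(Y)={3} D(U)={6}: no change
Constraint 3 (U != W) on D(U)={6} D(W)={3}: no change
Constraint 4 (U + W = Y) on D(U)={6} D(W)={3} D(Y)={3}: U {6}->{}; W {3}->{}; Y {3}->{}
So after all 4 constraints: D(U) = {}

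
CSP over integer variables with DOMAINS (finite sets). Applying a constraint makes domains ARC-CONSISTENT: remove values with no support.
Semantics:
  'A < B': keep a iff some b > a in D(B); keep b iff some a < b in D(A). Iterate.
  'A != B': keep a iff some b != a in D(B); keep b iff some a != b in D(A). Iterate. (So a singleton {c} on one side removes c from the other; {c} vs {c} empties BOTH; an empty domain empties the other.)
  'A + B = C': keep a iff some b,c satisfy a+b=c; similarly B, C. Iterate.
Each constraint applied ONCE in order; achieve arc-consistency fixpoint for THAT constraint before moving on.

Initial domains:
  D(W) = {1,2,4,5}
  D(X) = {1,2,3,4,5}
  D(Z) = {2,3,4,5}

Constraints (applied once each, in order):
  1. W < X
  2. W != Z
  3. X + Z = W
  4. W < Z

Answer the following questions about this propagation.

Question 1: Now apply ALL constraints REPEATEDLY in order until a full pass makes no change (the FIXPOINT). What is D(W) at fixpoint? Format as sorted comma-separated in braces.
pass 0 (initial): D(W)={1,2,4,5}
pass 1: W {1,2,4,5}->{}; X {1,2,3,4,5}->{2}; Z {2,3,4,5}->{}
pass 2: X {2}->{}
pass 3: no change
Fixpoint after 3 passes: D(W) = {}

Answer: {}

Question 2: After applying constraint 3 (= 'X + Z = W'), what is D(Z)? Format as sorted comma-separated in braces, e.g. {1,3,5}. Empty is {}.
Constraint 1 (W < X) on D(W)={1,2,4,5} D(X)={1,2,3,4,5}: W {1,2,4,5}->{1,2,4}; X {1,2,3,4,5}->{2,3,4,5}
Constraint 2 (W != Z) on D(W)={1,2,4} D(Z)={2,3,4,5}: no change
Constraint 3 (X + Z = W) on D(X)={2,3,4,5} D(Z)={2,3,4,5} D(W)={1,2,4}: X {2,3,4,5}->{2}; Z {2,3,4,5}->{2}; W {1,2,4}->{4}
So after constraint 3: D(Z) = {2}

Answer: {2}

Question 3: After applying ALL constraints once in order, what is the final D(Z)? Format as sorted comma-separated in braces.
Answer: {}

Derivation:
Constraint 1 (W < X) on D(W)={1,2,4,5} D(X)={1,2,3,4,5}: W {1,2,4,5}->{1,2,4}; X {1,2,3,4,5}->{2,3,4,5}
Constraint 2 (W != Z) on D(W)={1,2,4} D(Z)={2,3,4,5}: no change
Constraint 3 (X + Z = W) on D(X)={2,3,4,5} D(Z)={2,3,4,5} D(W)={1,2,4}: X {2,3,4,5}->{2}; Z {2,3,4,5}->{2}; W {1,2,4}->{4}
Constraint 4 (W < Z) on D(W)={4} D(Z)={2}: W {4}->{}; Z {2}->{}
So after all 4 constraints: D(Z) = {}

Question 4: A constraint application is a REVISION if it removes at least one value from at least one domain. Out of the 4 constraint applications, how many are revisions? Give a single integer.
Constraint 1 (W < X) on D(W)={1,2,4,5} D(X)={1,2,3,4,5}: W {1,2,4,5}->{1,2,4}; X {1,2,3,4,5}->{2,3,4,5} => REVISION
Constraint 2 (W != Z) on D(W)={1,2,4} D(Z)={2,3,4,5}: no change => not a revision
Constraint 3 (X + Z = W) on D(X)={2,3,4,5} D(Z)={2,3,4,5} D(W)={1,2,4}: X {2,3,4,5}->{2}; Z {2,3,4,5}->{2}; W {1,2,4}->{4} => REVISION
Constraint 4 (W < Z) on D(W)={4} D(Z)={2}: W {4}->{}; Z {2}->{} => REVISION
Total revisions = 3

Answer: 3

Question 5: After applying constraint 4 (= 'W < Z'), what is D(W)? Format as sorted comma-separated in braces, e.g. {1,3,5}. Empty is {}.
Answer: {}

Derivation:
Constraint 1 (W < X) on D(W)={1,2,4,5} D(X)={1,2,3,4,5}: W {1,2,4,5}->{1,2,4}; X {1,2,3,4,5}->{2,3,4,5}
Constraint 2 (W != Z) on D(W)={1,2,4} D(Z)={2,3,4,5}: no change
Constraint 3 (X + Z = W) on D(X)={2,3,4,5} D(Z)={2,3,4,5} D(W)={1,2,4}: X {2,3,4,5}->{2}; Z {2,3,4,5}->{2}; W {1,2,4}->{4}
Constraint 4 (W < Z) on D(W)={4} D(Z)={2}: W {4}->{}; Z {2}->{}
So after constraint 4: D(W) = {}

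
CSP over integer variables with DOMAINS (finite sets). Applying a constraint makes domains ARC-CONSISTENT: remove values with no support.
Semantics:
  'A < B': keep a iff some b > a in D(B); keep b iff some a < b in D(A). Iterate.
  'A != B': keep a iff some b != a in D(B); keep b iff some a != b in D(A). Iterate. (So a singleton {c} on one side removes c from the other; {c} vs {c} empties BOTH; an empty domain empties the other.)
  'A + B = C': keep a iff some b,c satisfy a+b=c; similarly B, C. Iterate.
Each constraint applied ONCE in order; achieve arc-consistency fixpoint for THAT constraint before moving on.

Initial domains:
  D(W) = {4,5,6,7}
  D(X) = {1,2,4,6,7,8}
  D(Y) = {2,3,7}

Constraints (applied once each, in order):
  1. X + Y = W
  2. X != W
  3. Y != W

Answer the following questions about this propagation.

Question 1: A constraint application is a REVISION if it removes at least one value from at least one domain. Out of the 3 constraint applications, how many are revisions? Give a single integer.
Answer: 1

Derivation:
Constraint 1 (X + Y = W) on D(X)={1,2,4,6,7,8} D(Y)={2,3,7} D(W)={4,5,6,7}: X {1,2,4,6,7,8}->{1,2,4}; Y {2,3,7}->{2,3} => REVISION
Constraint 2 (X != W) on D(X)={1,2,4} D(W)={4,5,6,7}: no change => not a revision
Constraint 3 (Y != W) on D(Y)={2,3} D(W)={4,5,6,7}: no change => not a revision
Total revisions = 1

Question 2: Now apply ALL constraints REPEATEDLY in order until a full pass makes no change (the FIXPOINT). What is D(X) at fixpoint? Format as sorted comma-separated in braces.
pass 0 (initial): D(X)={1,2,4,6,7,8}
pass 1: X {1,2,4,6,7,8}->{1,2,4}; Y {2,3,7}->{2,3}
pass 2: no change
Fixpoint after 2 passes: D(X) = {1,2,4}

Answer: {1,2,4}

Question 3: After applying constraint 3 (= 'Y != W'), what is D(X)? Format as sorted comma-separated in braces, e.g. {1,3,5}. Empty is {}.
Constraint 1 (X + Y = W) on D(X)={1,2,4,6,7,8} D(Y)={2,3,7} D(W)={4,5,6,7}: X {1,2,4,6,7,8}->{1,2,4}; Y {2,3,7}->{2,3}
Constraint 2 (X != W) on D(X)={1,2,4} D(W)={4,5,6,7}: no change
Constraint 3 (Y != W) on D(Y)={2,3} D(W)={4,5,6,7}: no change
So after constraint 3: D(X) = {1,2,4}

Answer: {1,2,4}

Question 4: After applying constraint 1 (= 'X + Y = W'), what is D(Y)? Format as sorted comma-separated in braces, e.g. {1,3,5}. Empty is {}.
Answer: {2,3}

Derivation:
Constraint 1 (X + Y = W) on D(X)={1,2,4,6,7,8} D(Y)={2,3,7} D(W)={4,5,6,7}: X {1,2,4,6,7,8}->{1,2,4}; Y {2,3,7}->{2,3}
So after constraint 1: D(Y) = {2,3}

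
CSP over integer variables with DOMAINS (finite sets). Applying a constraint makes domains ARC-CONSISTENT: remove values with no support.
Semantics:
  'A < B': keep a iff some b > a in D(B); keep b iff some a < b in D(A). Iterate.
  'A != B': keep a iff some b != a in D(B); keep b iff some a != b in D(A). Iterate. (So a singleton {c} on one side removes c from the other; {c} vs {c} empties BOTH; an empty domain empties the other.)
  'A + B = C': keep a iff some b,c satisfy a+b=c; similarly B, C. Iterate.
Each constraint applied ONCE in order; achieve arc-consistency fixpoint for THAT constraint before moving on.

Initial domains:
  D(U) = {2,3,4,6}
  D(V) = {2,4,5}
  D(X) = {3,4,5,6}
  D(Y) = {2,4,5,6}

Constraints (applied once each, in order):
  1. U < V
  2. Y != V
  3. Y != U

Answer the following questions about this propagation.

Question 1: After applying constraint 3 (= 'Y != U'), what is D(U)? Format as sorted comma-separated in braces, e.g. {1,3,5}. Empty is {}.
Answer: {2,3,4}

Derivation:
Constraint 1 (U < V) on D(U)={2,3,4,6} D(V)={2,4,5}: U {2,3,4,6}->{2,3,4}; V {2,4,5}->{4,5}
Constraint 2 (Y != V) on D(Y)={2,4,5,6} D(V)={4,5}: no change
Constraint 3 (Y != U) on D(Y)={2,4,5,6} D(U)={2,3,4}: no change
So after constraint 3: D(U) = {2,3,4}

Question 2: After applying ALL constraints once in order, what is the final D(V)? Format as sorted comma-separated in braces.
Answer: {4,5}

Derivation:
Constraint 1 (U < V) on D(U)={2,3,4,6} D(V)={2,4,5}: U {2,3,4,6}->{2,3,4}; V {2,4,5}->{4,5}
Constraint 2 (Y != V) on D(Y)={2,4,5,6} D(V)={4,5}: no change
Constraint 3 (Y != U) on D(Y)={2,4,5,6} D(U)={2,3,4}: no change
So after all 3 constraints: D(V) = {4,5}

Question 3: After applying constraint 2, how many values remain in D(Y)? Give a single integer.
Constraint 1 (U < V) on D(U)={2,3,4,6} D(V)={2,4,5}: U {2,3,4,6}->{2,3,4}; V {2,4,5}->{4,5}
Constraint 2 (Y != V) on D(Y)={2,4,5,6} D(V)={4,5}: no change
So after constraint 2: D(Y)={2,4,5,6}, size = 4

Answer: 4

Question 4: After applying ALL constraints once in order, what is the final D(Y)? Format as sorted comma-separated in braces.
Constraint 1 (U < V) on D(U)={2,3,4,6} D(V)={2,4,5}: U {2,3,4,6}->{2,3,4}; V {2,4,5}->{4,5}
Constraint 2 (Y != V) on D(Y)={2,4,5,6} D(V)={4,5}: no change
Constraint 3 (Y != U) on D(Y)={2,4,5,6} D(U)={2,3,4}: no change
So after all 3 constraints: D(Y) = {2,4,5,6}

Answer: {2,4,5,6}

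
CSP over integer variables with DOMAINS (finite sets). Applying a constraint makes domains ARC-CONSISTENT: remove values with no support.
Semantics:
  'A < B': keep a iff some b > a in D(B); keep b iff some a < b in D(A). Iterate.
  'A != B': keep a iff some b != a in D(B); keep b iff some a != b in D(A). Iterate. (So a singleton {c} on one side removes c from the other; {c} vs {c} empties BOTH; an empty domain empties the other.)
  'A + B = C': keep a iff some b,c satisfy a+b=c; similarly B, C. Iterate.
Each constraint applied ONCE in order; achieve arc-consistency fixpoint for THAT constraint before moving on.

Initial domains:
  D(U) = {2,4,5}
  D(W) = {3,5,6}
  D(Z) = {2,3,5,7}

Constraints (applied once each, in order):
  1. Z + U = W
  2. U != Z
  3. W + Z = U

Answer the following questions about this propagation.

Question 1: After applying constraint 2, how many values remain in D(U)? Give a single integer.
Answer: 2

Derivation:
Constraint 1 (Z + U = W) on D(Z)={2,3,5,7} D(U)={2,4,5} D(W)={3,5,6}: Z {2,3,5,7}->{2,3}; U {2,4,5}->{2,4}; W {3,5,6}->{5,6}
Constraint 2 (U != Z) on D(U)={2,4} D(Z)={2,3}: no change
So after constraint 2: D(U)={2,4}, size = 2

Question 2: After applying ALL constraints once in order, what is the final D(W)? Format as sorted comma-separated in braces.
Answer: {}

Derivation:
Constraint 1 (Z + U = W) on D(Z)={2,3,5,7} D(U)={2,4,5} D(W)={3,5,6}: Z {2,3,5,7}->{2,3}; U {2,4,5}->{2,4}; W {3,5,6}->{5,6}
Constraint 2 (U != Z) on D(U)={2,4} D(Z)={2,3}: no change
Constraint 3 (W + Z = U) on D(W)={5,6} D(Z)={2,3} D(U)={2,4}: W {5,6}->{}; Z {2,3}->{}; U {2,4}->{}
So after all 3 constraints: D(W) = {}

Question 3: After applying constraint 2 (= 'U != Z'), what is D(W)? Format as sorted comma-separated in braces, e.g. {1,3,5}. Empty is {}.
Answer: {5,6}

Derivation:
Constraint 1 (Z + U = W) on D(Z)={2,3,5,7} D(U)={2,4,5} D(W)={3,5,6}: Z {2,3,5,7}->{2,3}; U {2,4,5}->{2,4}; W {3,5,6}->{5,6}
Constraint 2 (U != Z) on D(U)={2,4} D(Z)={2,3}: no change
So after constraint 2: D(W) = {5,6}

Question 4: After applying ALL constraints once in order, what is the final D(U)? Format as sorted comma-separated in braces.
Answer: {}

Derivation:
Constraint 1 (Z + U = W) on D(Z)={2,3,5,7} D(U)={2,4,5} D(W)={3,5,6}: Z {2,3,5,7}->{2,3}; U {2,4,5}->{2,4}; W {3,5,6}->{5,6}
Constraint 2 (U != Z) on D(U)={2,4} D(Z)={2,3}: no change
Constraint 3 (W + Z = U) on D(W)={5,6} D(Z)={2,3} D(U)={2,4}: W {5,6}->{}; Z {2,3}->{}; U {2,4}->{}
So after all 3 constraints: D(U) = {}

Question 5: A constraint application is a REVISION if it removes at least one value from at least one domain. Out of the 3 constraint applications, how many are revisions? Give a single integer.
Answer: 2

Derivation:
Constraint 1 (Z + U = W) on D(Z)={2,3,5,7} D(U)={2,4,5} D(W)={3,5,6}: Z {2,3,5,7}->{2,3}; U {2,4,5}->{2,4}; W {3,5,6}->{5,6} => REVISION
Constraint 2 (U != Z) on D(U)={2,4} D(Z)={2,3}: no change => not a revision
Constraint 3 (W + Z = U) on D(W)={5,6} D(Z)={2,3} D(U)={2,4}: W {5,6}->{}; Z {2,3}->{}; U {2,4}->{} => REVISION
Total revisions = 2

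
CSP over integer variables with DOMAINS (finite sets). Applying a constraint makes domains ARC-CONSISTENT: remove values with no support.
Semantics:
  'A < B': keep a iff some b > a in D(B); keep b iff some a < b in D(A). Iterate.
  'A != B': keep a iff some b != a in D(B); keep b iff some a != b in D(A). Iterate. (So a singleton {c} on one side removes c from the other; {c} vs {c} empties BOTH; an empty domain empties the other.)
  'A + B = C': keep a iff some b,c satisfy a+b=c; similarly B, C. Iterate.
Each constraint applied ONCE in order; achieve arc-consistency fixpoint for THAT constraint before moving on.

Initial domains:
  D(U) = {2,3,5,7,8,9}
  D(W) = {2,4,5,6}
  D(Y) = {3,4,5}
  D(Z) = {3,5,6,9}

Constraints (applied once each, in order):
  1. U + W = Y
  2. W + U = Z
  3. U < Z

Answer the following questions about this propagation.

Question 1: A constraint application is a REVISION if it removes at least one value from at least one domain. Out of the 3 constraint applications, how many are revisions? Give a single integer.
Constraint 1 (U + W = Y) on D(U)={2,3,5,7,8,9} D(W)={2,4,5,6} D(Y)={3,4,5}: U {2,3,5,7,8,9}->{2,3}; W {2,4,5,6}->{2}; Y {3,4,5}->{4,5} => REVISION
Constraint 2 (W + U = Z) on D(W)={2} D(U)={2,3} D(Z)={3,5,6,9}: U {2,3}->{3}; Z {3,5,6,9}->{5} => REVISION
Constraint 3 (U < Z) on D(U)={3} D(Z)={5}: no change => not a revision
Total revisions = 2

Answer: 2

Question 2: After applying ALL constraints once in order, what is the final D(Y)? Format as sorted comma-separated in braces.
Answer: {4,5}

Derivation:
Constraint 1 (U + W = Y) on D(U)={2,3,5,7,8,9} D(W)={2,4,5,6} D(Y)={3,4,5}: U {2,3,5,7,8,9}->{2,3}; W {2,4,5,6}->{2}; Y {3,4,5}->{4,5}
Constraint 2 (W + U = Z) on D(W)={2} D(U)={2,3} D(Z)={3,5,6,9}: U {2,3}->{3}; Z {3,5,6,9}->{5}
Constraint 3 (U < Z) on D(U)={3} D(Z)={5}: no change
So after all 3 constraints: D(Y) = {4,5}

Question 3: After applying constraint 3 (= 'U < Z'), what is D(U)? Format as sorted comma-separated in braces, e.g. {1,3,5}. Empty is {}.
Answer: {3}

Derivation:
Constraint 1 (U + W = Y) on D(U)={2,3,5,7,8,9} D(W)={2,4,5,6} D(Y)={3,4,5}: U {2,3,5,7,8,9}->{2,3}; W {2,4,5,6}->{2}; Y {3,4,5}->{4,5}
Constraint 2 (W + U = Z) on D(W)={2} D(U)={2,3} D(Z)={3,5,6,9}: U {2,3}->{3}; Z {3,5,6,9}->{5}
Constraint 3 (U < Z) on D(U)={3} D(Z)={5}: no change
So after constraint 3: D(U) = {3}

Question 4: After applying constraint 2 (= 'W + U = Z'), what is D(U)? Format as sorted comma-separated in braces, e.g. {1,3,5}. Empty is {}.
Answer: {3}

Derivation:
Constraint 1 (U + W = Y) on D(U)={2,3,5,7,8,9} D(W)={2,4,5,6} D(Y)={3,4,5}: U {2,3,5,7,8,9}->{2,3}; W {2,4,5,6}->{2}; Y {3,4,5}->{4,5}
Constraint 2 (W + U = Z) on D(W)={2} D(U)={2,3} D(Z)={3,5,6,9}: U {2,3}->{3}; Z {3,5,6,9}->{5}
So after constraint 2: D(U) = {3}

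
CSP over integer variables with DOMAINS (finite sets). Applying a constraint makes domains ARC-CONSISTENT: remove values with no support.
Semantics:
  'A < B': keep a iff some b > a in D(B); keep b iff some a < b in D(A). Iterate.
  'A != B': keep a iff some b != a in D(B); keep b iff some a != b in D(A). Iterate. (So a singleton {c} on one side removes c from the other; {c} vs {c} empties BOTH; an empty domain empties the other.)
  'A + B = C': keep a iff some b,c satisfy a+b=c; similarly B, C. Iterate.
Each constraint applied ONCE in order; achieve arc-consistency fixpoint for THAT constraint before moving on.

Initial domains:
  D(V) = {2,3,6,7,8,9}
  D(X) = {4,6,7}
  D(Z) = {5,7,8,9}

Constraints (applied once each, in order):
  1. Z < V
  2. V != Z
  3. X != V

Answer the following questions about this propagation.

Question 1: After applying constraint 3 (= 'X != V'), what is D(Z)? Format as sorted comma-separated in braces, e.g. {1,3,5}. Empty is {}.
Answer: {5,7,8}

Derivation:
Constraint 1 (Z < V) on D(Z)={5,7,8,9} D(V)={2,3,6,7,8,9}: Z {5,7,8,9}->{5,7,8}; V {2,3,6,7,8,9}->{6,7,8,9}
Constraint 2 (V != Z) on D(V)={6,7,8,9} D(Z)={5,7,8}: no change
Constraint 3 (X != V) on D(X)={4,6,7} D(V)={6,7,8,9}: no change
So after constraint 3: D(Z) = {5,7,8}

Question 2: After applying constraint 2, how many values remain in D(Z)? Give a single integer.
Constraint 1 (Z < V) on D(Z)={5,7,8,9} D(V)={2,3,6,7,8,9}: Z {5,7,8,9}->{5,7,8}; V {2,3,6,7,8,9}->{6,7,8,9}
Constraint 2 (V != Z) on D(V)={6,7,8,9} D(Z)={5,7,8}: no change
So after constraint 2: D(Z)={5,7,8}, size = 3

Answer: 3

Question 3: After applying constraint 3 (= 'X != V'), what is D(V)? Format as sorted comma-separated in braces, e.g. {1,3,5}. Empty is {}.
Answer: {6,7,8,9}

Derivation:
Constraint 1 (Z < V) on D(Z)={5,7,8,9} D(V)={2,3,6,7,8,9}: Z {5,7,8,9}->{5,7,8}; V {2,3,6,7,8,9}->{6,7,8,9}
Constraint 2 (V != Z) on D(V)={6,7,8,9} D(Z)={5,7,8}: no change
Constraint 3 (X != V) on D(X)={4,6,7} D(V)={6,7,8,9}: no change
So after constraint 3: D(V) = {6,7,8,9}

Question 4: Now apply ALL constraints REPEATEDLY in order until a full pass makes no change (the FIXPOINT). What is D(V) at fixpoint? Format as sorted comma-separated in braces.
pass 0 (initial): D(V)={2,3,6,7,8,9}
pass 1: V {2,3,6,7,8,9}->{6,7,8,9}; Z {5,7,8,9}->{5,7,8}
pass 2: no change
Fixpoint after 2 passes: D(V) = {6,7,8,9}

Answer: {6,7,8,9}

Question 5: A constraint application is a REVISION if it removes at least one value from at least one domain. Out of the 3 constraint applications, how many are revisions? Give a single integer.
Constraint 1 (Z < V) on D(Z)={5,7,8,9} D(V)={2,3,6,7,8,9}: Z {5,7,8,9}->{5,7,8}; V {2,3,6,7,8,9}->{6,7,8,9} => REVISION
Constraint 2 (V != Z) on D(V)={6,7,8,9} D(Z)={5,7,8}: no change => not a revision
Constraint 3 (X != V) on D(X)={4,6,7} D(V)={6,7,8,9}: no change => not a revision
Total revisions = 1

Answer: 1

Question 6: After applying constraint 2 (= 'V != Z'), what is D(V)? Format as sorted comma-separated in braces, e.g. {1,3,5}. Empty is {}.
Answer: {6,7,8,9}

Derivation:
Constraint 1 (Z < V) on D(Z)={5,7,8,9} D(V)={2,3,6,7,8,9}: Z {5,7,8,9}->{5,7,8}; V {2,3,6,7,8,9}->{6,7,8,9}
Constraint 2 (V != Z) on D(V)={6,7,8,9} D(Z)={5,7,8}: no change
So after constraint 2: D(V) = {6,7,8,9}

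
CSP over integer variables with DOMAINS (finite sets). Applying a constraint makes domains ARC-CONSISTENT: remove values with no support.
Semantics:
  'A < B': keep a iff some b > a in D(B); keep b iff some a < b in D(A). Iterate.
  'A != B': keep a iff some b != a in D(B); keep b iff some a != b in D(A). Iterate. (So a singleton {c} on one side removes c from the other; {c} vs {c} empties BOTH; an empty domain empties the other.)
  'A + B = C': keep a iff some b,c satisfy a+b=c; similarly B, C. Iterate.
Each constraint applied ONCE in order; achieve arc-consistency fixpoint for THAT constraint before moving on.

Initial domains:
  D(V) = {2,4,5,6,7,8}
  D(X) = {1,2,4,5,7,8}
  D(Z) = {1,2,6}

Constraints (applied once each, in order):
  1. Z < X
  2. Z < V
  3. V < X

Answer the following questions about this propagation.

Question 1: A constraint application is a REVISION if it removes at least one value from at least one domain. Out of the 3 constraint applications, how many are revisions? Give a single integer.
Constraint 1 (Z < X) on D(Z)={1,2,6} D(X)={1,2,4,5,7,8}: X {1,2,4,5,7,8}->{2,4,5,7,8} => REVISION
Constraint 2 (Z < V) on D(Z)={1,2,6} D(V)={2,4,5,6,7,8}: no change => not a revision
Constraint 3 (V < X) on D(V)={2,4,5,6,7,8} D(X)={2,4,5,7,8}: V {2,4,5,6,7,8}->{2,4,5,6,7}; X {2,4,5,7,8}->{4,5,7,8} => REVISION
Total revisions = 2

Answer: 2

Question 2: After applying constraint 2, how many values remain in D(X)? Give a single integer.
Constraint 1 (Z < X) on D(Z)={1,2,6} D(X)={1,2,4,5,7,8}: X {1,2,4,5,7,8}->{2,4,5,7,8}
Constraint 2 (Z < V) on D(Z)={1,2,6} D(V)={2,4,5,6,7,8}: no change
So after constraint 2: D(X)={2,4,5,7,8}, size = 5

Answer: 5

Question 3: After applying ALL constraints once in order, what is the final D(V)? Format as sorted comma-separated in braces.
Answer: {2,4,5,6,7}

Derivation:
Constraint 1 (Z < X) on D(Z)={1,2,6} D(X)={1,2,4,5,7,8}: X {1,2,4,5,7,8}->{2,4,5,7,8}
Constraint 2 (Z < V) on D(Z)={1,2,6} D(V)={2,4,5,6,7,8}: no change
Constraint 3 (V < X) on D(V)={2,4,5,6,7,8} D(X)={2,4,5,7,8}: V {2,4,5,6,7,8}->{2,4,5,6,7}; X {2,4,5,7,8}->{4,5,7,8}
So after all 3 constraints: D(V) = {2,4,5,6,7}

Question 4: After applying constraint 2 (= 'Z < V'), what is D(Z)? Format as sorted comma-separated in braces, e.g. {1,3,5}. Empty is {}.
Constraint 1 (Z < X) on D(Z)={1,2,6} D(X)={1,2,4,5,7,8}: X {1,2,4,5,7,8}->{2,4,5,7,8}
Constraint 2 (Z < V) on D(Z)={1,2,6} D(V)={2,4,5,6,7,8}: no change
So after constraint 2: D(Z) = {1,2,6}

Answer: {1,2,6}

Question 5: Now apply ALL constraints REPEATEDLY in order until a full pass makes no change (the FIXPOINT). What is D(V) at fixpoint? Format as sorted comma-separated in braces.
pass 0 (initial): D(V)={2,4,5,6,7,8}
pass 1: V {2,4,5,6,7,8}->{2,4,5,6,7}; X {1,2,4,5,7,8}->{4,5,7,8}
pass 2: no change
Fixpoint after 2 passes: D(V) = {2,4,5,6,7}

Answer: {2,4,5,6,7}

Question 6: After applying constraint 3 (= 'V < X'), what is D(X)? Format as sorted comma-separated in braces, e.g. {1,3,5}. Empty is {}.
Answer: {4,5,7,8}

Derivation:
Constraint 1 (Z < X) on D(Z)={1,2,6} D(X)={1,2,4,5,7,8}: X {1,2,4,5,7,8}->{2,4,5,7,8}
Constraint 2 (Z < V) on D(Z)={1,2,6} D(V)={2,4,5,6,7,8}: no change
Constraint 3 (V < X) on D(V)={2,4,5,6,7,8} D(X)={2,4,5,7,8}: V {2,4,5,6,7,8}->{2,4,5,6,7}; X {2,4,5,7,8}->{4,5,7,8}
So after constraint 3: D(X) = {4,5,7,8}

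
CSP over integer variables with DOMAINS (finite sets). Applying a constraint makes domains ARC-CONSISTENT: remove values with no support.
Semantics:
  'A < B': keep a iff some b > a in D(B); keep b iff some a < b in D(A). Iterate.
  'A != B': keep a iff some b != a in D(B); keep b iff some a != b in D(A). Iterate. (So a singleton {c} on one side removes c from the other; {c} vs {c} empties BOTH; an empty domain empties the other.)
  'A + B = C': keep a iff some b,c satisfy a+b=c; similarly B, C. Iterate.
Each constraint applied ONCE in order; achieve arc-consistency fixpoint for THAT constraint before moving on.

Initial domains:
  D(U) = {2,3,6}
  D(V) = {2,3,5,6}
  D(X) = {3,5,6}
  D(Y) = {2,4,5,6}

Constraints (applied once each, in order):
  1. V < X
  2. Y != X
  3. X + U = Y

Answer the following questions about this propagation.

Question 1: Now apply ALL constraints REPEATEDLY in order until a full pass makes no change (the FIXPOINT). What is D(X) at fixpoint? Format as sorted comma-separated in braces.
Answer: {3}

Derivation:
pass 0 (initial): D(X)={3,5,6}
pass 1: U {2,3,6}->{2,3}; V {2,3,5,6}->{2,3,5}; X {3,5,6}->{3}; Y {2,4,5,6}->{5,6}
pass 2: V {2,3,5}->{2}
pass 3: no change
Fixpoint after 3 passes: D(X) = {3}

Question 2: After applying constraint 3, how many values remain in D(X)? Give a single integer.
Answer: 1

Derivation:
Constraint 1 (V < X) on D(V)={2,3,5,6} D(X)={3,5,6}: V {2,3,5,6}->{2,3,5}
Constraint 2 (Y != X) on D(Y)={2,4,5,6} D(X)={3,5,6}: no change
Constraint 3 (X + U = Y) on D(X)={3,5,6} D(U)={2,3,6} D(Y)={2,4,5,6}: X {3,5,6}->{3}; U {2,3,6}->{2,3}; Y {2,4,5,6}->{5,6}
So after constraint 3: D(X)={3}, size = 1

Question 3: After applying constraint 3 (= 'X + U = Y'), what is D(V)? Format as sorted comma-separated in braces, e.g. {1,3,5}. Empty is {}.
Constraint 1 (V < X) on D(V)={2,3,5,6} D(X)={3,5,6}: V {2,3,5,6}->{2,3,5}
Constraint 2 (Y != X) on D(Y)={2,4,5,6} D(X)={3,5,6}: no change
Constraint 3 (X + U = Y) on D(X)={3,5,6} D(U)={2,3,6} D(Y)={2,4,5,6}: X {3,5,6}->{3}; U {2,3,6}->{2,3}; Y {2,4,5,6}->{5,6}
So after constraint 3: D(V) = {2,3,5}

Answer: {2,3,5}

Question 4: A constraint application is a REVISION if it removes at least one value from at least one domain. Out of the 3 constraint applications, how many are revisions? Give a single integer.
Answer: 2

Derivation:
Constraint 1 (V < X) on D(V)={2,3,5,6} D(X)={3,5,6}: V {2,3,5,6}->{2,3,5} => REVISION
Constraint 2 (Y != X) on D(Y)={2,4,5,6} D(X)={3,5,6}: no change => not a revision
Constraint 3 (X + U = Y) on D(X)={3,5,6} D(U)={2,3,6} D(Y)={2,4,5,6}: X {3,5,6}->{3}; U {2,3,6}->{2,3}; Y {2,4,5,6}->{5,6} => REVISION
Total revisions = 2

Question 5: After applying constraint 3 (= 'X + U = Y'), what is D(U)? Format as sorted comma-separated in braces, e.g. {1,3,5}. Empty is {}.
Constraint 1 (V < X) on D(V)={2,3,5,6} D(X)={3,5,6}: V {2,3,5,6}->{2,3,5}
Constraint 2 (Y != X) on D(Y)={2,4,5,6} D(X)={3,5,6}: no change
Constraint 3 (X + U = Y) on D(X)={3,5,6} D(U)={2,3,6} D(Y)={2,4,5,6}: X {3,5,6}->{3}; U {2,3,6}->{2,3}; Y {2,4,5,6}->{5,6}
So after constraint 3: D(U) = {2,3}

Answer: {2,3}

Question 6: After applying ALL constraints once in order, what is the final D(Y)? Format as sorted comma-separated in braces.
Constraint 1 (V < X) on D(V)={2,3,5,6} D(X)={3,5,6}: V {2,3,5,6}->{2,3,5}
Constraint 2 (Y != X) on D(Y)={2,4,5,6} D(X)={3,5,6}: no change
Constraint 3 (X + U = Y) on D(X)={3,5,6} D(U)={2,3,6} D(Y)={2,4,5,6}: X {3,5,6}->{3}; U {2,3,6}->{2,3}; Y {2,4,5,6}->{5,6}
So after all 3 constraints: D(Y) = {5,6}

Answer: {5,6}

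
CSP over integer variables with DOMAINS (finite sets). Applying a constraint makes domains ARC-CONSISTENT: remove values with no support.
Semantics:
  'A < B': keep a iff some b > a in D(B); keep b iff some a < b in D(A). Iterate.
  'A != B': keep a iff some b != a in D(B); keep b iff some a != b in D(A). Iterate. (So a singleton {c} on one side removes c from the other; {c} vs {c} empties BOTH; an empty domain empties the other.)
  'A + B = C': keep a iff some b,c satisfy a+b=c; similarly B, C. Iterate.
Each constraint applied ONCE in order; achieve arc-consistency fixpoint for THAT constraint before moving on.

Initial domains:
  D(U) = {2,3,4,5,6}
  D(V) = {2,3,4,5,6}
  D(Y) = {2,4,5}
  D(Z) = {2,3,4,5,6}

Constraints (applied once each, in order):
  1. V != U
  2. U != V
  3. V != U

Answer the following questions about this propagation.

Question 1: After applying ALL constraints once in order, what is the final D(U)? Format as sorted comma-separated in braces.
Answer: {2,3,4,5,6}

Derivation:
Constraint 1 (V != U) on D(V)={2,3,4,5,6} D(U)={2,3,4,5,6}: no change
Constraint 2 (U != V) on D(U)={2,3,4,5,6} D(V)={2,3,4,5,6}: no change
Constraint 3 (V != U) on D(V)={2,3,4,5,6} D(U)={2,3,4,5,6}: no change
So after all 3 constraints: D(U) = {2,3,4,5,6}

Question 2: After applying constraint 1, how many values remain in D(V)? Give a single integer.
Answer: 5

Derivation:
Constraint 1 (V != U) on D(V)={2,3,4,5,6} D(U)={2,3,4,5,6}: no change
So after constraint 1: D(V)={2,3,4,5,6}, size = 5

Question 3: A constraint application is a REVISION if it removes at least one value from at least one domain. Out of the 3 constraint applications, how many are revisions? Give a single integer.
Constraint 1 (V != U) on D(V)={2,3,4,5,6} D(U)={2,3,4,5,6}: no change => not a revision
Constraint 2 (U != V) on D(U)={2,3,4,5,6} D(V)={2,3,4,5,6}: no change => not a revision
Constraint 3 (V != U) on D(V)={2,3,4,5,6} D(U)={2,3,4,5,6}: no change => not a revision
Total revisions = 0

Answer: 0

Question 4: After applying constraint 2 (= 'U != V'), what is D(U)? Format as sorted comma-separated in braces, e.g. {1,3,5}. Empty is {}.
Constraint 1 (V != U) on D(V)={2,3,4,5,6} D(U)={2,3,4,5,6}: no change
Constraint 2 (U != V) on D(U)={2,3,4,5,6} D(V)={2,3,4,5,6}: no change
So after constraint 2: D(U) = {2,3,4,5,6}

Answer: {2,3,4,5,6}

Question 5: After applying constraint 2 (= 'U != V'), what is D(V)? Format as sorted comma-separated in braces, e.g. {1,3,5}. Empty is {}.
Answer: {2,3,4,5,6}

Derivation:
Constraint 1 (V != U) on D(V)={2,3,4,5,6} D(U)={2,3,4,5,6}: no change
Constraint 2 (U != V) on D(U)={2,3,4,5,6} D(V)={2,3,4,5,6}: no change
So after constraint 2: D(V) = {2,3,4,5,6}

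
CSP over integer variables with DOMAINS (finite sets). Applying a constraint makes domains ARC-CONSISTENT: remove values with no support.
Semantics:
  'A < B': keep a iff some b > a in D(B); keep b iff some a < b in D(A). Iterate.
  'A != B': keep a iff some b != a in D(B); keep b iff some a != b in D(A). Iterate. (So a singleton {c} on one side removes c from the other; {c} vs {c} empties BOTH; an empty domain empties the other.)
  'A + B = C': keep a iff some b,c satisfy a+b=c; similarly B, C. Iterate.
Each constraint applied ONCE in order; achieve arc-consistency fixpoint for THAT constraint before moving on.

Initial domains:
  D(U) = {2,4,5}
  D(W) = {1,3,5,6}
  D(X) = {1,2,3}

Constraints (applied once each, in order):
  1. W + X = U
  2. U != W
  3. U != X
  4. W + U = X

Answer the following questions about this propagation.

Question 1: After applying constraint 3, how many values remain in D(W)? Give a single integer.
Constraint 1 (W + X = U) on D(W)={1,3,5,6} D(X)={1,2,3} D(U)={2,4,5}: W {1,3,5,6}->{1,3}
Constraint 2 (U != W) on D(U)={2,4,5} D(W)={1,3}: no change
Constraint 3 (U != X) on D(U)={2,4,5} D(X)={1,2,3}: no change
So after constraint 3: D(W)={1,3}, size = 2

Answer: 2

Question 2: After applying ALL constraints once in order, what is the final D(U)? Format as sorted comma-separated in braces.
Answer: {2}

Derivation:
Constraint 1 (W + X = U) on D(W)={1,3,5,6} D(X)={1,2,3} D(U)={2,4,5}: W {1,3,5,6}->{1,3}
Constraint 2 (U != W) on D(U)={2,4,5} D(W)={1,3}: no change
Constraint 3 (U != X) on D(U)={2,4,5} D(X)={1,2,3}: no change
Constraint 4 (W + U = X) on D(W)={1,3} D(U)={2,4,5} D(X)={1,2,3}: W {1,3}->{1}; U {2,4,5}->{2}; X {1,2,3}->{3}
So after all 4 constraints: D(U) = {2}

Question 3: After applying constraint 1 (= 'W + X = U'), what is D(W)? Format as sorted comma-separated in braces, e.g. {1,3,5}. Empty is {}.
Constraint 1 (W + X = U) on D(W)={1,3,5,6} D(X)={1,2,3} D(U)={2,4,5}: W {1,3,5,6}->{1,3}
So after constraint 1: D(W) = {1,3}

Answer: {1,3}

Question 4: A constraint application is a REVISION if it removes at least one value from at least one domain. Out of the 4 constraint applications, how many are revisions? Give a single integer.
Answer: 2

Derivation:
Constraint 1 (W + X = U) on D(W)={1,3,5,6} D(X)={1,2,3} D(U)={2,4,5}: W {1,3,5,6}->{1,3} => REVISION
Constraint 2 (U != W) on D(U)={2,4,5} D(W)={1,3}: no change => not a revision
Constraint 3 (U != X) on D(U)={2,4,5} D(X)={1,2,3}: no change => not a revision
Constraint 4 (W + U = X) on D(W)={1,3} D(U)={2,4,5} D(X)={1,2,3}: W {1,3}->{1}; U {2,4,5}->{2}; X {1,2,3}->{3} => REVISION
Total revisions = 2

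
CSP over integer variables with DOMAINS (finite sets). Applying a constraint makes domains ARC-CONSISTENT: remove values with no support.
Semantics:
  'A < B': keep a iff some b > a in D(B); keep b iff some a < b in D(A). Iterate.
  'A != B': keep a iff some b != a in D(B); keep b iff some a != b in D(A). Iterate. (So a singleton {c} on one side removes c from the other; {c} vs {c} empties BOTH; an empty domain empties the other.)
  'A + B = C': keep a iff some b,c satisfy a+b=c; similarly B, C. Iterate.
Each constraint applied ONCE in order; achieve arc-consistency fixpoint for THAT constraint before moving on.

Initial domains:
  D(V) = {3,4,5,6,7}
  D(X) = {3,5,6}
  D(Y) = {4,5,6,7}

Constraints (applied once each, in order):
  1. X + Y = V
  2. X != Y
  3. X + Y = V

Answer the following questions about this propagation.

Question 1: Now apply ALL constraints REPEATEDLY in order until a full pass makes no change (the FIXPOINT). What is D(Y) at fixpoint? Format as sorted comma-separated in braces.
Answer: {4}

Derivation:
pass 0 (initial): D(Y)={4,5,6,7}
pass 1: V {3,4,5,6,7}->{7}; X {3,5,6}->{3}; Y {4,5,6,7}->{4}
pass 2: no change
Fixpoint after 2 passes: D(Y) = {4}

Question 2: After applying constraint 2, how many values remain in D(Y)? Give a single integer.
Answer: 1

Derivation:
Constraint 1 (X + Y = V) on D(X)={3,5,6} D(Y)={4,5,6,7} D(V)={3,4,5,6,7}: X {3,5,6}->{3}; Y {4,5,6,7}->{4}; V {3,4,5,6,7}->{7}
Constraint 2 (X != Y) on D(X)={3} D(Y)={4}: no change
So after constraint 2: D(Y)={4}, size = 1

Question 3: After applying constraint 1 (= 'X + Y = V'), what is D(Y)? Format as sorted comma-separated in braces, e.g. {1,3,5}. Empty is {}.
Constraint 1 (X + Y = V) on D(X)={3,5,6} D(Y)={4,5,6,7} D(V)={3,4,5,6,7}: X {3,5,6}->{3}; Y {4,5,6,7}->{4}; V {3,4,5,6,7}->{7}
So after constraint 1: D(Y) = {4}

Answer: {4}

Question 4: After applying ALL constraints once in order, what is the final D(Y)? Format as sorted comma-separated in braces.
Answer: {4}

Derivation:
Constraint 1 (X + Y = V) on D(X)={3,5,6} D(Y)={4,5,6,7} D(V)={3,4,5,6,7}: X {3,5,6}->{3}; Y {4,5,6,7}->{4}; V {3,4,5,6,7}->{7}
Constraint 2 (X != Y) on D(X)={3} D(Y)={4}: no change
Constraint 3 (X + Y = V) on D(X)={3} D(Y)={4} D(V)={7}: no change
So after all 3 constraints: D(Y) = {4}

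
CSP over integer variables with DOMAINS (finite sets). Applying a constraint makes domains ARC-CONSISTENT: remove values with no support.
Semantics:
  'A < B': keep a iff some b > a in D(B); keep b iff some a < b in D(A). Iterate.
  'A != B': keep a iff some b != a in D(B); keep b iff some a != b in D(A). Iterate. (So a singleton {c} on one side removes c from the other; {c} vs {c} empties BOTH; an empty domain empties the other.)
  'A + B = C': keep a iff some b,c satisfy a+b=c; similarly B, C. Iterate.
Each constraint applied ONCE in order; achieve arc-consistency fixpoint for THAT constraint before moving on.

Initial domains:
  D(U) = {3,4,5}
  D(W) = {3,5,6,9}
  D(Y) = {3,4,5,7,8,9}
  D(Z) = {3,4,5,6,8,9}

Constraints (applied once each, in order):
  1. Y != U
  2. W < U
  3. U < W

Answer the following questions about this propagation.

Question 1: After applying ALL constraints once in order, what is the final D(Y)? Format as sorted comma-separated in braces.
Answer: {3,4,5,7,8,9}

Derivation:
Constraint 1 (Y != U) on D(Y)={3,4,5,7,8,9} D(U)={3,4,5}: no change
Constraint 2 (W < U) on D(W)={3,5,6,9} D(U)={3,4,5}: W {3,5,6,9}->{3}; U {3,4,5}->{4,5}
Constraint 3 (U < W) on D(U)={4,5} D(W)={3}: U {4,5}->{}; W {3}->{}
So after all 3 constraints: D(Y) = {3,4,5,7,8,9}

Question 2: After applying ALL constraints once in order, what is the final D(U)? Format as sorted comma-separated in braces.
Constraint 1 (Y != U) on D(Y)={3,4,5,7,8,9} D(U)={3,4,5}: no change
Constraint 2 (W < U) on D(W)={3,5,6,9} D(U)={3,4,5}: W {3,5,6,9}->{3}; U {3,4,5}->{4,5}
Constraint 3 (U < W) on D(U)={4,5} D(W)={3}: U {4,5}->{}; W {3}->{}
So after all 3 constraints: D(U) = {}

Answer: {}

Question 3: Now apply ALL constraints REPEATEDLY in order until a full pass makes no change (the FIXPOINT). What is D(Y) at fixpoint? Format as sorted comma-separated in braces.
Answer: {}

Derivation:
pass 0 (initial): D(Y)={3,4,5,7,8,9}
pass 1: U {3,4,5}->{}; W {3,5,6,9}->{}
pass 2: Y {3,4,5,7,8,9}->{}
pass 3: no change
Fixpoint after 3 passes: D(Y) = {}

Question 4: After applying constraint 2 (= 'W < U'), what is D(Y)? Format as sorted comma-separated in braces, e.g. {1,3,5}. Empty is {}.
Constraint 1 (Y != U) on D(Y)={3,4,5,7,8,9} D(U)={3,4,5}: no change
Constraint 2 (W < U) on D(W)={3,5,6,9} D(U)={3,4,5}: W {3,5,6,9}->{3}; U {3,4,5}->{4,5}
So after constraint 2: D(Y) = {3,4,5,7,8,9}

Answer: {3,4,5,7,8,9}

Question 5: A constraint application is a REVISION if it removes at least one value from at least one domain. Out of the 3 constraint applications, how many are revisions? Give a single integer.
Answer: 2

Derivation:
Constraint 1 (Y != U) on D(Y)={3,4,5,7,8,9} D(U)={3,4,5}: no change => not a revision
Constraint 2 (W < U) on D(W)={3,5,6,9} D(U)={3,4,5}: W {3,5,6,9}->{3}; U {3,4,5}->{4,5} => REVISION
Constraint 3 (U < W) on D(U)={4,5} D(W)={3}: U {4,5}->{}; W {3}->{} => REVISION
Total revisions = 2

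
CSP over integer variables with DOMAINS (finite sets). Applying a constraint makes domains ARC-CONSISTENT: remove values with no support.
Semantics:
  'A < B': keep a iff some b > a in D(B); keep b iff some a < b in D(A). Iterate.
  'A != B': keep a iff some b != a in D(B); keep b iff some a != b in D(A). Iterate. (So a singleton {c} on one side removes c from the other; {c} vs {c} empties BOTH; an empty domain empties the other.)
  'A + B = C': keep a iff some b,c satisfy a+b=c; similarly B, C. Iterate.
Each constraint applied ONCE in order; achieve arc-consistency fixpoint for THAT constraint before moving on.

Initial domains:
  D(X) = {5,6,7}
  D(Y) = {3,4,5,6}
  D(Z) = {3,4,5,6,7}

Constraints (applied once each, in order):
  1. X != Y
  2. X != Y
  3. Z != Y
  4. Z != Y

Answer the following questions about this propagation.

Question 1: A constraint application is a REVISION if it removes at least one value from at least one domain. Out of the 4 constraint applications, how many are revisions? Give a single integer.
Constraint 1 (X != Y) on D(X)={5,6,7} D(Y)={3,4,5,6}: no change => not a revision
Constraint 2 (X != Y) on D(X)={5,6,7} D(Y)={3,4,5,6}: no change => not a revision
Constraint 3 (Z != Y) on D(Z)={3,4,5,6,7} D(Y)={3,4,5,6}: no change => not a revision
Constraint 4 (Z != Y) on D(Z)={3,4,5,6,7} D(Y)={3,4,5,6}: no change => not a revision
Total revisions = 0

Answer: 0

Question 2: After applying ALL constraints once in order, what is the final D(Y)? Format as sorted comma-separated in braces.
Answer: {3,4,5,6}

Derivation:
Constraint 1 (X != Y) on D(X)={5,6,7} D(Y)={3,4,5,6}: no change
Constraint 2 (X != Y) on D(X)={5,6,7} D(Y)={3,4,5,6}: no change
Constraint 3 (Z != Y) on D(Z)={3,4,5,6,7} D(Y)={3,4,5,6}: no change
Constraint 4 (Z != Y) on D(Z)={3,4,5,6,7} D(Y)={3,4,5,6}: no change
So after all 4 constraints: D(Y) = {3,4,5,6}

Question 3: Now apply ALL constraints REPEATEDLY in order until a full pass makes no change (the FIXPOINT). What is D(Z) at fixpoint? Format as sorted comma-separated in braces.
pass 0 (initial): D(Z)={3,4,5,6,7}
pass 1: no change
Fixpoint after 1 passes: D(Z) = {3,4,5,6,7}

Answer: {3,4,5,6,7}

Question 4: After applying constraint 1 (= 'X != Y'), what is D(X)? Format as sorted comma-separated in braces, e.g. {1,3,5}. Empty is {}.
Answer: {5,6,7}

Derivation:
Constraint 1 (X != Y) on D(X)={5,6,7} D(Y)={3,4,5,6}: no change
So after constraint 1: D(X) = {5,6,7}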